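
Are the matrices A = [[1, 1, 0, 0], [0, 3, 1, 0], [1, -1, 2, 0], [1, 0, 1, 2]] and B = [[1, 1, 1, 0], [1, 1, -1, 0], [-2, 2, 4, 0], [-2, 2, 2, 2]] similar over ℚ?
No.

Both have characteristic polynomial (x - 2)^4, but the minimal polynomial of A is (x - 2)^3 while the minimal polynomial of B is (x - 2)^2. The minimal polynomial is a similarity invariant, so A and B are not similar.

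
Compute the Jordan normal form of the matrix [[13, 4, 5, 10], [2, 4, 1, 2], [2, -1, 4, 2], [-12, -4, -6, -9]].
J = [[3, 1, 0, 0], [0, 3, 1, 0], [0, 0, 3, 0], [0, 0, 0, 3]]

The characteristic polynomial is det(xI - A) = (x - 3)^4, so the eigenvalues are 3 (algebraic multiplicity 4).

For λ = 3: rank(A - 3I) = 2, rank((A - 3I)^2) = 1, rank((A - 3I)^3) = 0. The eigenspace has dimension 4 - 2 = 2, so there are 2 Jordan blocks; the rank sequence gives block sizes [3, 1].

Assembling the blocks gives the Jordan form J above.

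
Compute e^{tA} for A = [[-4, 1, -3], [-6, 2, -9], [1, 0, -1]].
A has Jordan form J = [[-1, 1, 0], [0, -1, 1], [0, 0, -1]] with A = PJP^{-1}, so e^{tA} = P e^{tJ} P^{-1}.

For a Jordan block J_k(λ), e^{tJ_k(λ)} = e^{λt} · (I + tN + t^2 N^2/2! + ... + t^{k-1} N^{k-1}/(k-1)!) where N is the nilpotent superdiagonal part.

Assembling the blocks and conjugating back gives the entries of e^{tA} as shown above.

e^{tA} = [[(1 - 3*t)*e^{-t}, t*e^{-t}, -3*t*e^{-t}], [3*t*(-3*t - 4)*e^{-t}/2, (3*t^2 + 6*t + 2)*e^{-t}/2, 9*t*(-t - 2)*e^{-t}/2], [t*(2 - 3*t)*e^{-t}/2, t^2*e^{-t}/2, (2 - 3*t^2)*e^{-t}/2]]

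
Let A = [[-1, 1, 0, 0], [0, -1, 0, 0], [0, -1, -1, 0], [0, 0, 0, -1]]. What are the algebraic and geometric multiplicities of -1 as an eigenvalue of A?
algebraic multiplicity 4, geometric multiplicity 3

The characteristic polynomial is (x + 1)^4, so the factor x + 1 appears with exponent 4: the algebraic multiplicity is 4.

rank(A + I) = 1, so the eigenspace has dimension 4 - 1 = 3: the geometric multiplicity is 3.

Since 3 < 4, A is not diagonalizable.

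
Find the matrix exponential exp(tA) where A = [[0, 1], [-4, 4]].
e^{tA} = [[(1 - 2*t)*e^{2*t}, t*e^{2*t}], [-4*t*e^{2*t}, (2*t + 1)*e^{2*t}]]

A has Jordan form J = [[2, 1], [0, 2]] with A = PJP^{-1}, so e^{tA} = P e^{tJ} P^{-1}.

For a Jordan block J_k(λ), e^{tJ_k(λ)} = e^{λt} · (I + tN + t^2 N^2/2! + ... + t^{k-1} N^{k-1}/(k-1)!) where N is the nilpotent superdiagonal part.

Assembling the blocks and conjugating back gives the entries of e^{tA} as shown above.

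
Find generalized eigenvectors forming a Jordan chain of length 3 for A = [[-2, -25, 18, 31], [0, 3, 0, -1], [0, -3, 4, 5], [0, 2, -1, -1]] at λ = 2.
v_1 = [[10, -2, 3, -2]]^T, v_2 = [[2, 0, 2, -1]]^T, v_3 = [[-3, 1, -1, 1]]^T

We seek v_1 ∈ ker((A - 2I)^3) \ ker((A - 2I)^2), then set v_{i+1} = (A - 2I) v_i.

One such chain is v_1 = [[10, -2, 3, -2]]^T, v_2 = [[2, 0, 2, -1]]^T, v_3 = [[-3, 1, -1, 1]]^T. Check: (A - 2I) v_3 = [[0, 0, 0, 0]]^T = 0.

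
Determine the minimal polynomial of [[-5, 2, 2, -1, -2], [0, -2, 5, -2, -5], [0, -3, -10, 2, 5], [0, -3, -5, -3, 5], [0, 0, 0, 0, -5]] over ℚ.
m_A(x) = (x + 5)^3

The characteristic polynomial factors as (x + 5)^5. The minimal polynomial is ∏(x - λ)^{k_λ} where k_λ is the size of the largest Jordan block at λ.

For λ = -5: rank(A + 5I) = 2, and the largest Jordan block has size 3 (the smallest k with rank((A + 5I)^k) = rank((A + 5I)^(k+1))).

So m_A(x) = (x + 5)^3.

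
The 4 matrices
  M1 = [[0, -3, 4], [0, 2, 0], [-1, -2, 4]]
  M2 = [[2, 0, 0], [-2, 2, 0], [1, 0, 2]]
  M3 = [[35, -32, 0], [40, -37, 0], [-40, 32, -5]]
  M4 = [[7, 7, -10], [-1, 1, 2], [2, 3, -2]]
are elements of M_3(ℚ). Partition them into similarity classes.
Characteristic polynomials: χ_{M1} = (x - 2)^3, χ_{M2} = (x - 2)^3, χ_{M3} = (x - 3)(x + 5)^2, χ_{M4} = (x - 2)^3.

{M1, M4}: invariant factors (x - 2)^3.

{M2}: invariant factors x - 2, (x - 2)^2.

{M3}: invariant factors x + 5, (x - 3)(x + 5).

Matrices are similar if and only if their invariant-factor lists agree; the partition into similarity classes is {M1, M4}, {M2}, {M3}.

3 classes: {M1, M4}, {M2}, {M3}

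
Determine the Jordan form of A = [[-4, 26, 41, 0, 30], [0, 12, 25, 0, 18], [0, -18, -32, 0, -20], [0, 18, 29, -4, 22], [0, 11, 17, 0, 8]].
The characteristic polynomial is det(xI - A) = (x + 4)^5, so the eigenvalues are -4 (algebraic multiplicity 5).

For λ = -4: rank(A + 4I) = 2, rank((A + 4I)^2) = 1, rank((A + 4I)^3) = 0. The eigenspace has dimension 5 - 2 = 3, so there are 3 Jordan blocks; the rank sequence gives block sizes [3, 1, 1].

Assembling the blocks gives the Jordan form J above.

J = [[-4, 1, 0, 0, 0], [0, -4, 1, 0, 0], [0, 0, -4, 0, 0], [0, 0, 0, -4, 0], [0, 0, 0, 0, -4]]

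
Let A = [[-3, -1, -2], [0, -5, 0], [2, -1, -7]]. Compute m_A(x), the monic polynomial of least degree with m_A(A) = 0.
m_A(x) = (x + 5)^2

The characteristic polynomial factors as (x + 5)^3. The minimal polynomial is ∏(x - λ)^{k_λ} where k_λ is the size of the largest Jordan block at λ.

For λ = -5: rank(A + 5I) = 1, and the largest Jordan block has size 2 (the smallest k with rank((A + 5I)^k) = rank((A + 5I)^(k+1))).

So m_A(x) = (x + 5)^2.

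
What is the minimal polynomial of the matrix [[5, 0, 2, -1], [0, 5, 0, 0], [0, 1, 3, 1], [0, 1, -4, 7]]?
The characteristic polynomial factors as (x - 5)^4. The minimal polynomial is ∏(x - λ)^{k_λ} where k_λ is the size of the largest Jordan block at λ.

For λ = 5: rank(A - 5I) = 2, and the largest Jordan block has size 3 (the smallest k with rank((A - 5I)^k) = rank((A - 5I)^(k+1))).

So m_A(x) = (x - 5)^3.

m_A(x) = (x - 5)^3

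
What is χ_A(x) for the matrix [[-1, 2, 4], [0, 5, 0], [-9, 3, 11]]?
xI - A = [[x + 1, -2, -4], [0, x - 5, 0], [9, -3, x - 11]].

Expanding det(xI - A) along the first row:
det(xI - A) = + (x + 1)·det([[x - 5, 0], [-3, x - 11]]) - (-2)·det([[0, 0], [9, x - 11]]) + (-4)·det([[0, x - 5], [9, -3]]).

Evaluating gives χ_A(x) = x^3 - 15x^2 + 75x - 125 = (x - 5)^3.

χ_A(x) = (x - 5)^3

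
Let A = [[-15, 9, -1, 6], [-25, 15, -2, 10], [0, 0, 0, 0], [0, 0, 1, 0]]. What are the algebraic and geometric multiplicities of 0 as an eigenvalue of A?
algebraic multiplicity 4, geometric multiplicity 2

The characteristic polynomial is x^4, so the factor x appears with exponent 4: the algebraic multiplicity is 4.

rank(A) = 2, so the eigenspace has dimension 4 - 2 = 2: the geometric multiplicity is 2.

Since 2 < 4, A is not diagonalizable.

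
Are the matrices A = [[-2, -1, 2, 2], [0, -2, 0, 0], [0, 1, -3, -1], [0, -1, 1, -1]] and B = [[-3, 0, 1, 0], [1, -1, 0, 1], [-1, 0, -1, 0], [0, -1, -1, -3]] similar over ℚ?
Two matrices over a field are similar if and only if they have the same invariant factors.

Both A and B have characteristic polynomial (x + 2)^4 and minimal polynomial (x + 2)^2. Computing further, both have invariant factors (x + 2)^2, (x + 2)^2. Hence A and B are similar.

Yes.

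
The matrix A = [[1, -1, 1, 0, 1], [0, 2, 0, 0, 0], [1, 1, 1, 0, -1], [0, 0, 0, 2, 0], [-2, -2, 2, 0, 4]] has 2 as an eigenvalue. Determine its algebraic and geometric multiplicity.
The characteristic polynomial is (x - 2)^5, so the factor x - 2 appears with exponent 5: the algebraic multiplicity is 5.

rank(A - 2I) = 1, so the eigenspace has dimension 5 - 1 = 4: the geometric multiplicity is 4.

Since 4 < 5, A is not diagonalizable.

algebraic multiplicity 5, geometric multiplicity 4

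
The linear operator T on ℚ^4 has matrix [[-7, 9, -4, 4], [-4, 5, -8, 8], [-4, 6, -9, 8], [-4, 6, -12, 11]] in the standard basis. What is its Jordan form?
J = [[-1, 1, 0, 0], [0, -1, 0, 0], [0, 0, -1, 0], [0, 0, 0, 3]]

The characteristic polynomial is det(xI - A) = (x - 3)(x + 1)^3, so the eigenvalues are -1 (algebraic multiplicity 3), 3 (algebraic multiplicity 1).

For λ = -1: rank(A + I) = 2, rank((A + I)^2) = 1. The eigenspace has dimension 4 - 2 = 2, so there are 2 Jordan blocks; the rank sequence gives block sizes [2, 1].

For λ = 3: algebraic multiplicity 1 gives one 1×1 block.

Assembling the blocks gives the Jordan form J above.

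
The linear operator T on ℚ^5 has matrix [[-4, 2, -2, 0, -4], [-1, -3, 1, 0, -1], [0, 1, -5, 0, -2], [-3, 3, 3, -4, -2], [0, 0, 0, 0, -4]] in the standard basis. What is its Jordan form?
J = [[-4, 1, 0, 0, 0], [0, -4, 1, 0, 0], [0, 0, -4, 0, 0], [0, 0, 0, -4, 1], [0, 0, 0, 0, -4]]

The characteristic polynomial is det(xI - A) = (x + 4)^5, so the eigenvalues are -4 (algebraic multiplicity 5).

For λ = -4: rank(A + 4I) = 3, rank((A + 4I)^2) = 1, rank((A + 4I)^3) = 0. The eigenspace has dimension 5 - 3 = 2, so there are 2 Jordan blocks; the rank sequence gives block sizes [3, 2].

Assembling the blocks gives the Jordan form J above.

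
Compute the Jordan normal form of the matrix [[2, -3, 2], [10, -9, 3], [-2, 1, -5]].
J = [[-4, 1, 0], [0, -4, 1], [0, 0, -4]]

The characteristic polynomial is det(xI - A) = (x + 4)^3, so the eigenvalues are -4 (algebraic multiplicity 3).

For λ = -4: rank(A + 4I) = 2, rank((A + 4I)^2) = 1, rank((A + 4I)^3) = 0. The eigenspace has dimension 3 - 2 = 1, so there is 1 Jordan block; the rank sequence gives block sizes [3].

Assembling the blocks gives the Jordan form J above.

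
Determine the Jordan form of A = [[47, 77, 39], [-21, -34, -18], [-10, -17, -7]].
J = [[2, 1, 0], [0, 2, 1], [0, 0, 2]]

The characteristic polynomial is det(xI - A) = (x - 2)^3, so the eigenvalues are 2 (algebraic multiplicity 3).

For λ = 2: rank(A - 2I) = 2, rank((A - 2I)^2) = 1, rank((A - 2I)^3) = 0. The eigenspace has dimension 3 - 2 = 1, so there is 1 Jordan block; the rank sequence gives block sizes [3].

Assembling the blocks gives the Jordan form J above.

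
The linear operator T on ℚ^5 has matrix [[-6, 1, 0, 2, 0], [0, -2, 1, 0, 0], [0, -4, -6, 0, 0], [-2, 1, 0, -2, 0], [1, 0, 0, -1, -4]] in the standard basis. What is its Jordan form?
J = [[-4, 1, 0, 0, 0], [0, -4, 1, 0, 0], [0, 0, -4, 0, 0], [0, 0, 0, -4, 1], [0, 0, 0, 0, -4]]

The characteristic polynomial is det(xI - A) = (x + 4)^5, so the eigenvalues are -4 (algebraic multiplicity 5).

For λ = -4: rank(A + 4I) = 3, rank((A + 4I)^2) = 1, rank((A + 4I)^3) = 0. The eigenspace has dimension 5 - 3 = 2, so there are 2 Jordan blocks; the rank sequence gives block sizes [3, 2].

Assembling the blocks gives the Jordan form J above.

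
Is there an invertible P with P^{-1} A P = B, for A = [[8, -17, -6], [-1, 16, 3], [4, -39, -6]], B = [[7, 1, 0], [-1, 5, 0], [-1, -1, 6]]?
No.

Both have characteristic polynomial (x - 6)^3, but the minimal polynomial of A is (x - 6)^3 while the minimal polynomial of B is (x - 6)^2. The minimal polynomial is a similarity invariant, so A and B are not similar.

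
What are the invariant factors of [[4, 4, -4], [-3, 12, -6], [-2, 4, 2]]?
x - 6, (x - 6)^2

The Jordan structure of A has elementary divisors (x - 6)^2, (x - 6). Arranging the block sizes at each eigenvalue in decreasing order and taking row products gives the invariant factors.

Invariant factors (smallest first, each dividing the next): x - 6, (x - 6)^2.

Check: the last factor (x - 6)^2 is the minimal polynomial, and the product (x - 6)^3 is the characteristic polynomial.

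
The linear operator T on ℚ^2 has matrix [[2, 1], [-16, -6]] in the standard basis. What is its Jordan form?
J = [[-2, 1], [0, -2]]

The characteristic polynomial is det(xI - A) = (x + 2)^2, so the eigenvalues are -2 (algebraic multiplicity 2).

For λ = -2: rank(A + 2I) = 1, rank((A + 2I)^2) = 0. The eigenspace has dimension 2 - 1 = 1, so there is 1 Jordan block; the rank sequence gives block sizes [2].

Assembling the blocks gives the Jordan form J above.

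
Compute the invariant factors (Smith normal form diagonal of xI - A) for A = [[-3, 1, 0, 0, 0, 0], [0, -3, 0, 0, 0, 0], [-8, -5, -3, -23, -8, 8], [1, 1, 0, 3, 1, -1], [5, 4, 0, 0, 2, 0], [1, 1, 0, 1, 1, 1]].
The Jordan structure of A has elementary divisors (x + 3)^2, (x + 3), (x - 2)^2, (x - 2). Arranging the block sizes at each eigenvalue in decreasing order and taking row products gives the invariant factors.

Invariant factors (smallest first, each dividing the next): (x - 2)(x + 3), (x - 2)^2(x + 3)^2.

Check: the last factor (x - 2)^2(x + 3)^2 is the minimal polynomial, and the product (x - 2)^3(x + 3)^3 is the characteristic polynomial.

(x - 2)(x + 3), (x - 2)^2(x + 3)^2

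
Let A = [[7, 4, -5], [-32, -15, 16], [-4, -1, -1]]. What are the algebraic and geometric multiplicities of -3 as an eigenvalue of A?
The characteristic polynomial is (x + 3)^3, so the factor x + 3 appears with exponent 3: the algebraic multiplicity is 3.

rank(A + 3I) = 2, so the eigenspace has dimension 3 - 2 = 1: the geometric multiplicity is 1.

Since 1 < 3, A is not diagonalizable.

algebraic multiplicity 3, geometric multiplicity 1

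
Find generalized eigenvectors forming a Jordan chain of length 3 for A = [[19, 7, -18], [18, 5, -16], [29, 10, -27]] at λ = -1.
We seek v_1 ∈ ker((A + I)^3) \ ker((A + I)^2), then set v_{i+1} = (A + I) v_i.

One such chain is v_1 = [[-1, 3, 0]]^T, v_2 = [[1, 0, 1]]^T, v_3 = [[2, 2, 3]]^T. Check: (A + I) v_3 = [[0, 0, 0]]^T = 0.

v_1 = [[-1, 3, 0]]^T, v_2 = [[1, 0, 1]]^T, v_3 = [[2, 2, 3]]^T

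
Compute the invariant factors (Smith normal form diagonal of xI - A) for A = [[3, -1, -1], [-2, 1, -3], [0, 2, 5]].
(x - 3)^3

The Jordan structure of A has elementary divisors (x - 3)^3. Arranging the block sizes at each eigenvalue in decreasing order and taking row products gives the invariant factors.

Invariant factors (smallest first, each dividing the next): (x - 3)^3.

Check: the last factor (x - 3)^3 is the minimal polynomial, and the product (x - 3)^3 is the characteristic polynomial.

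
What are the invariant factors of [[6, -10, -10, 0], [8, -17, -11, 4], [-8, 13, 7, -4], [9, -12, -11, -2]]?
(x - 6)(x + 4)^3

The Jordan structure of A has elementary divisors (x + 4)^3, (x - 6). Arranging the block sizes at each eigenvalue in decreasing order and taking row products gives the invariant factors.

Invariant factors (smallest first, each dividing the next): (x - 6)(x + 4)^3.

Check: the last factor (x - 6)(x + 4)^3 is the minimal polynomial, and the product (x - 6)(x + 4)^3 is the characteristic polynomial.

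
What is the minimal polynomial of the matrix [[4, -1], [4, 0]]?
The characteristic polynomial factors as (x - 2)^2. The minimal polynomial is ∏(x - λ)^{k_λ} where k_λ is the size of the largest Jordan block at λ.

For λ = 2: rank(A - 2I) = 1, and the largest Jordan block has size 2 (the smallest k with rank((A - 2I)^k) = rank((A - 2I)^(k+1))).

So m_A(x) = (x - 2)^2.

m_A(x) = (x - 2)^2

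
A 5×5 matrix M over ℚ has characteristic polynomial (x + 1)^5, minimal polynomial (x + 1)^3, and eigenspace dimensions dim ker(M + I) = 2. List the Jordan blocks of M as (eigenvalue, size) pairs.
λ = -1: algebraic multiplicity 5 (exponent in χ_M), largest block size 3 (exponent in m_M), 2 blocks (geometric multiplicity). These force block sizes [3, 2].

Jordan blocks: (-1, 3), (-1, 2)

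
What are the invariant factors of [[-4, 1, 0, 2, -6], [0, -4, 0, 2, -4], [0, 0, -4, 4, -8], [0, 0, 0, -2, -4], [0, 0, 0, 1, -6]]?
x + 4, (x + 4)^2, (x + 4)^2

The Jordan structure of A has elementary divisors (x + 4)^2, (x + 4)^2, (x + 4). Arranging the block sizes at each eigenvalue in decreasing order and taking row products gives the invariant factors.

Invariant factors (smallest first, each dividing the next): x + 4, (x + 4)^2, (x + 4)^2.

Check: the last factor (x + 4)^2 is the minimal polynomial, and the product (x + 4)^5 is the characteristic polynomial.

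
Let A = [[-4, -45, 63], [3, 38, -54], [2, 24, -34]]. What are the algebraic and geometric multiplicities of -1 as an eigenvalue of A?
algebraic multiplicity 2, geometric multiplicity 1

The characteristic polynomial is (x - 2)(x + 1)^2, so the factor x + 1 appears with exponent 2: the algebraic multiplicity is 2.

rank(A + I) = 2, so the eigenspace has dimension 3 - 2 = 1: the geometric multiplicity is 1.

Since 1 < 2, A is not diagonalizable.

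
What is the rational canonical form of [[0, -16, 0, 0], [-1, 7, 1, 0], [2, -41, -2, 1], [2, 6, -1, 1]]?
The invariant factors of A (the non-unit diagonal entries of the Smith normal form of xI - A over ℚ[x]) are (x^2 - 3x + 4)^2, each dividing the next. The characteristic polynomial is their product, (x^2 - 3x + 4)^2.

The rational canonical form is the block-diagonal matrix of companion matrices C(f_i):
R = [[0, 0, 0, -16], [1, 0, 0, 24], [0, 1, 0, -17], [0, 0, 1, 6]].

Note the characteristic polynomial does not split into linear factors over ℚ, so A has no Jordan form over ℚ; the rational canonical form exists over any field.

R = [[0, 0, 0, -16], [1, 0, 0, 24], [0, 1, 0, -17], [0, 0, 1, 6]]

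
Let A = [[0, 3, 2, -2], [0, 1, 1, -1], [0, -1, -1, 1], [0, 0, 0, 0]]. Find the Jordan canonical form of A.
J = [[0, 1, 0, 0], [0, 0, 1, 0], [0, 0, 0, 0], [0, 0, 0, 0]]

The characteristic polynomial is det(xI - A) = x^4, so the eigenvalues are 0 (algebraic multiplicity 4).

For λ = 0: rank(A) = 2, rank(A^2) = 1, rank(A^3) = 0. The eigenspace has dimension 4 - 2 = 2, so there are 2 Jordan blocks; the rank sequence gives block sizes [3, 1].

Assembling the blocks gives the Jordan form J above.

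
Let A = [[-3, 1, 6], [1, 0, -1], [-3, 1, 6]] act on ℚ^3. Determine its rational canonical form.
R = [[0, 0, 0], [1, 0, 0], [0, 1, 3]]

The invariant factors of A (the non-unit diagonal entries of the Smith normal form of xI - A over ℚ[x]) are x^2(x - 3), each dividing the next. The characteristic polynomial is their product, x^2(x - 3).

The rational canonical form is the block-diagonal matrix of companion matrices C(f_i):
R = [[0, 0, 0], [1, 0, 0], [0, 1, 3]].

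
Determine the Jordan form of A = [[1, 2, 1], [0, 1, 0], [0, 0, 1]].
The characteristic polynomial is det(xI - A) = (x - 1)^3, so the eigenvalues are 1 (algebraic multiplicity 3).

For λ = 1: rank(A - I) = 1, rank((A - I)^2) = 0. The eigenspace has dimension 3 - 1 = 2, so there are 2 Jordan blocks; the rank sequence gives block sizes [2, 1].

Assembling the blocks gives the Jordan form J above.

J = [[1, 1, 0], [0, 1, 0], [0, 0, 1]]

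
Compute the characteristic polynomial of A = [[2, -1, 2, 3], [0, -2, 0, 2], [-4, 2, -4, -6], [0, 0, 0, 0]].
xI - A = [[x - 2, 1, -2, -3], [0, x + 2, 0, -2], [4, -2, x + 4, 6], [0, 0, 0, x]].

Expanding det(xI - A) along the first row:
det(xI - A) = + (x - 2)·det([[x + 2, 0, -2], [-2, x + 4, 6], [0, 0, x]]) - (1)·det([[0, 0, -2], [4, x + 4, 6], [0, 0, x]]) + (-2)·det([[0, x + 2, -2], [4, -2, 6], [0, 0, x]]) - (-3)·det([[0, x + 2, 0], [4, -2, x + 4], [0, 0, 0]]).

Evaluating gives χ_A(x) = x^4 + 4x^3 + 4x^2 = x^2(x + 2)^2.

χ_A(x) = x^2(x + 2)^2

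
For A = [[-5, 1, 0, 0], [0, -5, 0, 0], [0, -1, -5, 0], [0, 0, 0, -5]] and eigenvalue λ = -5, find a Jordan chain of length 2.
v_1 = [[0, 1, 4, -1]]^T, v_2 = [[1, 0, -1, 0]]^T

We seek v_1 ∈ ker((A + 5I)^2) \ ker(A + 5I), then set v_{i+1} = (A + 5I) v_i.

One such chain is v_1 = [[0, 1, 4, -1]]^T, v_2 = [[1, 0, -1, 0]]^T. Check: (A + 5I) v_2 = [[0, 0, 0, 0]]^T = 0.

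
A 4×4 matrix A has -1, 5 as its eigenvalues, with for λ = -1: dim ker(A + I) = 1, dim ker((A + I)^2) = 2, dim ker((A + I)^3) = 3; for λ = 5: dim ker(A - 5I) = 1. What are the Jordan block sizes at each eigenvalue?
Jordan blocks: (-1, 3), (5, 1)

λ = -1: successive nullity increments [1, 1, 1] count blocks of size ≥ k; block sizes are [3].
λ = 5: successive nullity increments [1] count blocks of size ≥ k; block sizes are [1].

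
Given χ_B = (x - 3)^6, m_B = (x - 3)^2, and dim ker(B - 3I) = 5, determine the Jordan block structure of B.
λ = 3: algebraic multiplicity 6 (exponent in χ_B), largest block size 2 (exponent in m_B), 5 blocks (geometric multiplicity). These force block sizes [2, 1, 1, 1, 1].

Jordan blocks: (3, 2), (3, 1), (3, 1), (3, 1), (3, 1)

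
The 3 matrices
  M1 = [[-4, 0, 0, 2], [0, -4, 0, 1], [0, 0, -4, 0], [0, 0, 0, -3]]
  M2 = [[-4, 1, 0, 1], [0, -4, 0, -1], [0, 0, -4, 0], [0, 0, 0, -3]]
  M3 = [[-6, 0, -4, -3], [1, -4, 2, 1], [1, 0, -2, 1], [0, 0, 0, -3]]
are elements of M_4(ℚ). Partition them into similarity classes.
2 classes: {M1}, {M2, M3}

Characteristic polynomials: χ_{M1} = (x + 3)(x + 4)^3, χ_{M2} = (x + 3)(x + 4)^3, χ_{M3} = (x + 3)(x + 4)^3.

{M1}: invariant factors x + 4, x + 4, (x + 3)(x + 4).

{M2, M3}: invariant factors x + 4, (x + 3)(x + 4)^2.

Matrices are similar if and only if their invariant-factor lists agree; the partition into similarity classes is {M1}, {M2, M3}.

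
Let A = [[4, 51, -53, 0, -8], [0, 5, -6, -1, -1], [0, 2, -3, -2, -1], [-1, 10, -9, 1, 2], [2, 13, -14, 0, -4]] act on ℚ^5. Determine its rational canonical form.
The invariant factors of A (the non-unit diagonal entries of the Smith normal form of xI - A over ℚ[x]) are (x + 1)(x^2 - 2x - 5)^2, each dividing the next. The characteristic polynomial is their product, (x + 1)(x^2 - 2x - 5)^2.

The rational canonical form is the block-diagonal matrix of companion matrices C(f_i):
R = [[0, 0, 0, 0, -25], [1, 0, 0, 0, -45], [0, 1, 0, 0, -14], [0, 0, 1, 0, 10], [0, 0, 0, 1, 3]].

Note the characteristic polynomial does not split into linear factors over ℚ, so A has no Jordan form over ℚ; the rational canonical form exists over any field.

R = [[0, 0, 0, 0, -25], [1, 0, 0, 0, -45], [0, 1, 0, 0, -14], [0, 0, 1, 0, 10], [0, 0, 0, 1, 3]]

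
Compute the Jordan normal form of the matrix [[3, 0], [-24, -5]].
The characteristic polynomial is det(xI - A) = (x - 3)(x + 5), so the eigenvalues are -5 (algebraic multiplicity 1), 3 (algebraic multiplicity 1).

For λ = -5: algebraic multiplicity 1 gives one 1×1 block.

For λ = 3: algebraic multiplicity 1 gives one 1×1 block.

Assembling the blocks gives the Jordan form J above.

J = [[-5, 0], [0, 3]]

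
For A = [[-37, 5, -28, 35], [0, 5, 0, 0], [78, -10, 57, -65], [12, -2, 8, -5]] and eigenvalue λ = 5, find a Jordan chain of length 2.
v_1 = [[0, 1, 0, 0]]^T, v_2 = [[5, 0, -10, -2]]^T

We seek v_1 ∈ ker((A - 5I)^2) \ ker(A - 5I), then set v_{i+1} = (A - 5I) v_i.

One such chain is v_1 = [[0, 1, 0, 0]]^T, v_2 = [[5, 0, -10, -2]]^T. Check: (A - 5I) v_2 = [[0, 0, 0, 0]]^T = 0.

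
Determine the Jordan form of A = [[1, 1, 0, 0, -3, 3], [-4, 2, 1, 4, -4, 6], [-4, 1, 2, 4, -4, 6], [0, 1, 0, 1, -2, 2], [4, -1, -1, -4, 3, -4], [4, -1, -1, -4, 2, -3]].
J = [[1, 1, 0, 0, 0, 0], [0, 1, 1, 0, 0, 0], [0, 0, 1, 0, 0, 0], [0, 0, 0, 1, 1, 0], [0, 0, 0, 0, 1, 0], [0, 0, 0, 0, 0, 1]]

The characteristic polynomial is det(xI - A) = (x - 1)^6, so the eigenvalues are 1 (algebraic multiplicity 6).

For λ = 1: rank(A - I) = 3, rank((A - I)^2) = 1, rank((A - I)^3) = 0. The eigenspace has dimension 6 - 3 = 3, so there are 3 Jordan blocks; the rank sequence gives block sizes [3, 2, 1].

Assembling the blocks gives the Jordan form J above.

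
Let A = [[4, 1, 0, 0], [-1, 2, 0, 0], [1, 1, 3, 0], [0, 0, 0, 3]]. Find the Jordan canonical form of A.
J = [[3, 1, 0, 0], [0, 3, 0, 0], [0, 0, 3, 0], [0, 0, 0, 3]]

The characteristic polynomial is det(xI - A) = (x - 3)^4, so the eigenvalues are 3 (algebraic multiplicity 4).

For λ = 3: rank(A - 3I) = 1, rank((A - 3I)^2) = 0. The eigenspace has dimension 4 - 1 = 3, so there are 3 Jordan blocks; the rank sequence gives block sizes [2, 1, 1].

Assembling the blocks gives the Jordan form J above.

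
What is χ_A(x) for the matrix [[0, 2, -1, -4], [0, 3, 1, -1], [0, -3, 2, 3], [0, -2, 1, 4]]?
χ_A(x) = x(x - 5)(x - 2)^2

xI - A = [[x, -2, 1, 4], [0, x - 3, -1, 1], [0, 3, x - 2, -3], [0, 2, -1, x - 4]].

Expanding det(xI - A) along the first row:
det(xI - A) = + (x)·det([[x - 3, -1, 1], [3, x - 2, -3], [2, -1, x - 4]]) - (-2)·det([[0, -1, 1], [0, x - 2, -3], [0, -1, x - 4]]) + (1)·det([[0, x - 3, 1], [0, 3, -3], [0, 2, x - 4]]) - (4)·det([[0, x - 3, -1], [0, 3, x - 2], [0, 2, -1]]).

Evaluating gives χ_A(x) = x^4 - 9x^3 + 24x^2 - 20x = x(x - 5)(x - 2)^2.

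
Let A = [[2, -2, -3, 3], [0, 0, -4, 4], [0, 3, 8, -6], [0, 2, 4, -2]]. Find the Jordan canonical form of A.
J = [[2, 1, 0, 0], [0, 2, 1, 0], [0, 0, 2, 0], [0, 0, 0, 2]]

The characteristic polynomial is det(xI - A) = (x - 2)^4, so the eigenvalues are 2 (algebraic multiplicity 4).

For λ = 2: rank(A - 2I) = 2, rank((A - 2I)^2) = 1, rank((A - 2I)^3) = 0. The eigenspace has dimension 4 - 2 = 2, so there are 2 Jordan blocks; the rank sequence gives block sizes [3, 1].

Assembling the blocks gives the Jordan form J above.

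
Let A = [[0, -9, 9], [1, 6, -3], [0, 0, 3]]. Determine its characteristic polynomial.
xI - A = [[x, 9, -9], [-1, x - 6, 3], [0, 0, x - 3]].

Expanding det(xI - A) along the first row:
det(xI - A) = + (x)·det([[x - 6, 3], [0, x - 3]]) - (9)·det([[-1, 3], [0, x - 3]]) + (-9)·det([[-1, x - 6], [0, 0]]).

Evaluating gives χ_A(x) = x^3 - 9x^2 + 27x - 27 = (x - 3)^3.

χ_A(x) = (x - 3)^3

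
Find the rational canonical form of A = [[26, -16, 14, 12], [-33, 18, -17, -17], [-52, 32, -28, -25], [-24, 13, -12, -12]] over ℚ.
R = [[0, 0, 0, 20], [1, 0, 0, -17], [0, 1, 0, 3], [0, 0, 1, 4]]

The invariant factors of A (the non-unit diagonal entries of the Smith normal form of xI - A over ℚ[x]) are (x - 4)(x^3 - 3x + 5), each dividing the next. The characteristic polynomial is their product, (x - 4)(x^3 - 3x + 5).

The rational canonical form is the block-diagonal matrix of companion matrices C(f_i):
R = [[0, 0, 0, 20], [1, 0, 0, -17], [0, 1, 0, 3], [0, 0, 1, 4]].

Note the characteristic polynomial does not split into linear factors over ℚ, so A has no Jordan form over ℚ; the rational canonical form exists over any field.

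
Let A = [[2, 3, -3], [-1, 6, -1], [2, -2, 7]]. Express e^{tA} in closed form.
A has Jordan form J = [[5, 1, 0], [0, 5, 0], [0, 0, 5]] with A = PJP^{-1}, so e^{tA} = P e^{tJ} P^{-1}.

For a Jordan block J_k(λ), e^{tJ_k(λ)} = e^{λt} · (I + tN + t^2 N^2/2! + ... + t^{k-1} N^{k-1}/(k-1)!) where N is the nilpotent superdiagonal part.

Assembling the blocks and conjugating back gives the entries of e^{tA} as shown above.

e^{tA} = [[(1 - 3*t)*e^{5*t}, 3*t*e^{5*t}, -3*t*e^{5*t}], [-t*e^{5*t}, (t + 1)*e^{5*t}, -t*e^{5*t}], [2*t*e^{5*t}, -2*t*e^{5*t}, (2*t + 1)*e^{5*t}]]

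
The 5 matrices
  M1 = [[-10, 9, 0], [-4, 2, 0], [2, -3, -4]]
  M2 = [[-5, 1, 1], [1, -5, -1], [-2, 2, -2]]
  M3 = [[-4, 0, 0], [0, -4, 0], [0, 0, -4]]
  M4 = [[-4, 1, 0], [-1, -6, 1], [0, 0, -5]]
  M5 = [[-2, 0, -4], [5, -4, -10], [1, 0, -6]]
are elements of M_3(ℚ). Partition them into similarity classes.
3 classes: {M1, M2, M5}, {M3}, {M4}

Characteristic polynomials: χ_{M1} = (x + 4)^3, χ_{M2} = (x + 4)^3, χ_{M3} = (x + 4)^3, χ_{M4} = (x + 5)^3, χ_{M5} = (x + 4)^3.

{M1, M2, M5}: invariant factors x + 4, (x + 4)^2.

{M3}: invariant factors x + 4, x + 4, x + 4.

{M4}: invariant factors (x + 5)^3.

Matrices are similar if and only if their invariant-factor lists agree; the partition into similarity classes is {M1, M2, M5}, {M3}, {M4}.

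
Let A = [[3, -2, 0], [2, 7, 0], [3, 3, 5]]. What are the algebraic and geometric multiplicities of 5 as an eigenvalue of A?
algebraic multiplicity 3, geometric multiplicity 2

The characteristic polynomial is (x - 5)^3, so the factor x - 5 appears with exponent 3: the algebraic multiplicity is 3.

rank(A - 5I) = 1, so the eigenspace has dimension 3 - 1 = 2: the geometric multiplicity is 2.

Since 2 < 3, A is not diagonalizable.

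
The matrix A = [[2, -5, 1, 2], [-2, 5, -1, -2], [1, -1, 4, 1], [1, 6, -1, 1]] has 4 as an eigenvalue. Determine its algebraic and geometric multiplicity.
algebraic multiplicity 3, geometric multiplicity 1

The characteristic polynomial is x(x - 4)^3, so the factor x - 4 appears with exponent 3: the algebraic multiplicity is 3.

rank(A - 4I) = 3, so the eigenspace has dimension 4 - 3 = 1: the geometric multiplicity is 1.

Since 1 < 3, A is not diagonalizable.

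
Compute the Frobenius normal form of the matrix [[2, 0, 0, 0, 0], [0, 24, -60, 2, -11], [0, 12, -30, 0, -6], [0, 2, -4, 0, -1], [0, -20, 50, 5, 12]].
The invariant factors of A (the non-unit diagonal entries of the Smith normal form of xI - A over ℚ[x]) are x - 2, x - 2, (x - 3)(x - 2)(x + 1), each dividing the next. The characteristic polynomial is their product, (x - 3)(x - 2)^3(x + 1).

The rational canonical form is the block-diagonal matrix of companion matrices C(f_i):
R = [[2, 0, 0, 0, 0], [0, 2, 0, 0, 0], [0, 0, 0, 0, -6], [0, 0, 1, 0, -1], [0, 0, 0, 1, 4]].

R = [[2, 0, 0, 0, 0], [0, 2, 0, 0, 0], [0, 0, 0, 0, -6], [0, 0, 1, 0, -1], [0, 0, 0, 1, 4]]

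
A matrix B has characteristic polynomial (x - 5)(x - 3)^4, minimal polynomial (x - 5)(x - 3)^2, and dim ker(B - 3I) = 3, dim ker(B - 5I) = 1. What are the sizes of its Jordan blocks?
λ = 3: algebraic multiplicity 4 (exponent in χ_B), largest block size 2 (exponent in m_B), 3 blocks (geometric multiplicity). These force block sizes [2, 1, 1].
λ = 5: algebraic multiplicity 1 (exponent in χ_B), largest block size 1 (exponent in m_B), 1 block (geometric multiplicity). This forces block sizes [1].

Jordan blocks: (3, 2), (3, 1), (3, 1), (5, 1)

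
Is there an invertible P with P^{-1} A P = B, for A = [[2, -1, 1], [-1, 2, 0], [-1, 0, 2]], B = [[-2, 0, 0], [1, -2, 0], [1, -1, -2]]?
trace(A) = 6 but trace(B) = -6. The trace is a similarity invariant, so A and B are not similar.

No.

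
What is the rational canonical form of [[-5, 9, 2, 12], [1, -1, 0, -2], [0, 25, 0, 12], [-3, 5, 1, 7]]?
The invariant factors of A (the non-unit diagonal entries of the Smith normal form of xI - A over ℚ[x]) are x^2(x - 4)(x + 3), each dividing the next. The characteristic polynomial is their product, x^2(x - 4)(x + 3).

The rational canonical form is the block-diagonal matrix of companion matrices C(f_i):
R = [[0, 0, 0, 0], [1, 0, 0, 0], [0, 1, 0, 12], [0, 0, 1, 1]].

R = [[0, 0, 0, 0], [1, 0, 0, 0], [0, 1, 0, 12], [0, 0, 1, 1]]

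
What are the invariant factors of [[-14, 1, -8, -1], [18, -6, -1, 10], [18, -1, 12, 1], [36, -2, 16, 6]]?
x - 4, (x - 4)(x + 5)^2

The Jordan structure of A has elementary divisors (x + 5)^2, (x - 4), (x - 4). Arranging the block sizes at each eigenvalue in decreasing order and taking row products gives the invariant factors.

Invariant factors (smallest first, each dividing the next): x - 4, (x - 4)(x + 5)^2.

Check: the last factor (x - 4)(x + 5)^2 is the minimal polynomial, and the product (x - 4)^2(x + 5)^2 is the characteristic polynomial.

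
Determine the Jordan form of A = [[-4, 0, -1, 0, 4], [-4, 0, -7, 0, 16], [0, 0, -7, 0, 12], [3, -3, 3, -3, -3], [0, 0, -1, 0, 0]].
J = [[-4, 0, 0, 0, 0], [0, -4, 0, 0, 0], [0, 0, -3, 0, 0], [0, 0, 0, -3, 0], [0, 0, 0, 0, 0]]

The characteristic polynomial is det(xI - A) = x(x + 3)^2(x + 4)^2, so the eigenvalues are -4 (algebraic multiplicity 2), -3 (algebraic multiplicity 2), 0 (algebraic multiplicity 1).

For λ = -4: rank(A + 4I) = 3. The eigenspace has dimension 5 - 3 = 2, so there are 2 Jordan blocks; the rank sequence gives block sizes [1, 1].

For λ = -3: rank(A + 3I) = 3. The eigenspace has dimension 5 - 3 = 2, so there are 2 Jordan blocks; the rank sequence gives block sizes [1, 1].

For λ = 0: algebraic multiplicity 1 gives one 1×1 block.

Assembling the blocks gives the Jordan form J above.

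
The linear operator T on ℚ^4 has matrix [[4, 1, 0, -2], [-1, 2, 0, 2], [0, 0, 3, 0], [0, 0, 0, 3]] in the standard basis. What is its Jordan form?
The characteristic polynomial is det(xI - A) = (x - 3)^4, so the eigenvalues are 3 (algebraic multiplicity 4).

For λ = 3: rank(A - 3I) = 1, rank((A - 3I)^2) = 0. The eigenspace has dimension 4 - 1 = 3, so there are 3 Jordan blocks; the rank sequence gives block sizes [2, 1, 1].

Assembling the blocks gives the Jordan form J above.

J = [[3, 1, 0, 0], [0, 3, 0, 0], [0, 0, 3, 0], [0, 0, 0, 3]]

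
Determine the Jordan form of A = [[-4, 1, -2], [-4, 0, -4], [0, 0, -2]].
J = [[-2, 1, 0], [0, -2, 0], [0, 0, -2]]

The characteristic polynomial is det(xI - A) = (x + 2)^3, so the eigenvalues are -2 (algebraic multiplicity 3).

For λ = -2: rank(A + 2I) = 1, rank((A + 2I)^2) = 0. The eigenspace has dimension 3 - 1 = 2, so there are 2 Jordan blocks; the rank sequence gives block sizes [2, 1].

Assembling the blocks gives the Jordan form J above.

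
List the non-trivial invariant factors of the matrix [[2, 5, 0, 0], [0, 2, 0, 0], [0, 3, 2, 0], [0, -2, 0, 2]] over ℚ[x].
x - 2, x - 2, (x - 2)^2

The Jordan structure of A has elementary divisors (x - 2)^2, (x - 2), (x - 2). Arranging the block sizes at each eigenvalue in decreasing order and taking row products gives the invariant factors.

Invariant factors (smallest first, each dividing the next): x - 2, x - 2, (x - 2)^2.

Check: the last factor (x - 2)^2 is the minimal polynomial, and the product (x - 2)^4 is the characteristic polynomial.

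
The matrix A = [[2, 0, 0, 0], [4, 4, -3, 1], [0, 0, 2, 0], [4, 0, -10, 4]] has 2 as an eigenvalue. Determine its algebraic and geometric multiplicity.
The characteristic polynomial is (x - 4)^2(x - 2)^2, so the factor x - 2 appears with exponent 2: the algebraic multiplicity is 2.

rank(A - 2I) = 2, so the eigenspace has dimension 4 - 2 = 2: the geometric multiplicity is 2.

algebraic multiplicity 2, geometric multiplicity 2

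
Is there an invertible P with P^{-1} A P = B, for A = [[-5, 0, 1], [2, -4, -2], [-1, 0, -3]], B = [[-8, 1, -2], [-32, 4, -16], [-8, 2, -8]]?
Two matrices over a field are similar if and only if they have the same invariant factors.

Both A and B have characteristic polynomial (x + 4)^3 and minimal polynomial (x + 4)^2. Computing further, both have invariant factors x + 4, (x + 4)^2. Hence A and B are similar.

Yes.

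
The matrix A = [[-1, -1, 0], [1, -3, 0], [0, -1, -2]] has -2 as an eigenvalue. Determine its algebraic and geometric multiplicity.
The characteristic polynomial is (x + 2)^3, so the factor x + 2 appears with exponent 3: the algebraic multiplicity is 3.

rank(A + 2I) = 2, so the eigenspace has dimension 3 - 2 = 1: the geometric multiplicity is 1.

Since 1 < 3, A is not diagonalizable.

algebraic multiplicity 3, geometric multiplicity 1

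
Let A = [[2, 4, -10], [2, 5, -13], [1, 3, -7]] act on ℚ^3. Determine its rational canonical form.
R = [[0, 0, 2], [1, 0, -2], [0, 1, 0]]

The invariant factors of A (the non-unit diagonal entries of the Smith normal form of xI - A over ℚ[x]) are x^3 + 2x - 2, each dividing the next. The characteristic polynomial is their product, x^3 + 2x - 2.

The rational canonical form is the block-diagonal matrix of companion matrices C(f_i):
R = [[0, 0, 2], [1, 0, -2], [0, 1, 0]].

Note the characteristic polynomial does not split into linear factors over ℚ, so A has no Jordan form over ℚ; the rational canonical form exists over any field.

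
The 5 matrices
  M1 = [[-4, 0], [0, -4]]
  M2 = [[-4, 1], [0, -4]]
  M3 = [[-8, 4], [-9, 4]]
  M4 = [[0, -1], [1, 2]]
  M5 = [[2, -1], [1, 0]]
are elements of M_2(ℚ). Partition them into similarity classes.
4 classes: {M1}, {M2}, {M3}, {M4, M5}

Characteristic polynomials: χ_{M1} = (x + 4)^2, χ_{M2} = (x + 4)^2, χ_{M3} = (x + 2)^2, χ_{M4} = (x - 1)^2, χ_{M5} = (x - 1)^2.

{M1}: invariant factors x + 4, x + 4.

{M2}: invariant factors (x + 4)^2.

{M3}: invariant factors (x + 2)^2.

{M4, M5}: invariant factors (x - 1)^2.

Matrices are similar if and only if their invariant-factor lists agree; the partition into similarity classes is {M1}, {M2}, {M3}, {M4, M5}.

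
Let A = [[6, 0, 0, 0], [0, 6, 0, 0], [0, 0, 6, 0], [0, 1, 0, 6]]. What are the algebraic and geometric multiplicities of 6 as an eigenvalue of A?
algebraic multiplicity 4, geometric multiplicity 3

The characteristic polynomial is (x - 6)^4, so the factor x - 6 appears with exponent 4: the algebraic multiplicity is 4.

rank(A - 6I) = 1, so the eigenspace has dimension 4 - 1 = 3: the geometric multiplicity is 3.

Since 3 < 4, A is not diagonalizable.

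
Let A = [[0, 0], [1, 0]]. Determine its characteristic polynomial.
χ_A(x) = x^2

xI - A = [[x, 0], [-1, x]].

Expanding det(xI - A) along the first row:
det(xI - A) = + (x)·det([[x]]) - (0)·det([[-1]]).

Evaluating gives χ_A(x) = x^2.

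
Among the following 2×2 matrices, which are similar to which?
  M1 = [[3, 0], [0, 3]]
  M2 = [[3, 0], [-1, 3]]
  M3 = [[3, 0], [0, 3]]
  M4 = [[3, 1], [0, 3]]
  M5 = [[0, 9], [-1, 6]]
Characteristic polynomials: χ_{M1} = (x - 3)^2, χ_{M2} = (x - 3)^2, χ_{M3} = (x - 3)^2, χ_{M4} = (x - 3)^2, χ_{M5} = (x - 3)^2.

{M1, M3}: invariant factors x - 3, x - 3.

{M2, M4, M5}: invariant factors (x - 3)^2.

Matrices are similar if and only if their invariant-factor lists agree; the partition into similarity classes is {M1, M3}, {M2, M4, M5}.

2 classes: {M1, M3}, {M2, M4, M5}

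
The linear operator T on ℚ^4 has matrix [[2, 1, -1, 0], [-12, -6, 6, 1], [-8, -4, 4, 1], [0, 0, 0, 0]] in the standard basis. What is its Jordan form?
The characteristic polynomial is det(xI - A) = x^4, so the eigenvalues are 0 (algebraic multiplicity 4).

For λ = 0: rank(A) = 2, rank(A^2) = 0. The eigenspace has dimension 4 - 2 = 2, so there are 2 Jordan blocks; the rank sequence gives block sizes [2, 2].

Assembling the blocks gives the Jordan form J above.

J = [[0, 1, 0, 0], [0, 0, 0, 0], [0, 0, 0, 1], [0, 0, 0, 0]]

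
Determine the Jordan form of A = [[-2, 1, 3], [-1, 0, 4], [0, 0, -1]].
The characteristic polynomial is det(xI - A) = (x + 1)^3, so the eigenvalues are -1 (algebraic multiplicity 3).

For λ = -1: rank(A + I) = 2, rank((A + I)^2) = 1, rank((A + I)^3) = 0. The eigenspace has dimension 3 - 2 = 1, so there is 1 Jordan block; the rank sequence gives block sizes [3].

Assembling the blocks gives the Jordan form J above.

J = [[-1, 1, 0], [0, -1, 1], [0, 0, -1]]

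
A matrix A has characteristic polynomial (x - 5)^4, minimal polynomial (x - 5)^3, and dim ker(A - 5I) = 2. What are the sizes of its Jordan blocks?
λ = 5: algebraic multiplicity 4 (exponent in χ_A), largest block size 3 (exponent in m_A), 2 blocks (geometric multiplicity). These force block sizes [3, 1].

Jordan blocks: (5, 3), (5, 1)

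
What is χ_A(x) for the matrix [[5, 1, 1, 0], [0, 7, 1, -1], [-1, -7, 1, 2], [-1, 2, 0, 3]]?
xI - A = [[x - 5, -1, -1, 0], [0, x - 7, -1, 1], [1, 7, x - 1, -2], [1, -2, 0, x - 3]].

Expanding det(xI - A) along the first row:
det(xI - A) = + (x - 5)·det([[x - 7, -1, 1], [7, x - 1, -2], [-2, 0, x - 3]]) - (-1)·det([[0, -1, 1], [1, x - 1, -2], [1, 0, x - 3]]) + (-1)·det([[0, x - 7, 1], [1, 7, -2], [1, -2, x - 3]]) - (0)·det([[0, x - 7, -1], [1, 7, x - 1], [1, -2, 0]]).

Evaluating gives χ_A(x) = x^4 - 16x^3 + 96x^2 - 256x + 256 = (x - 4)^4.

χ_A(x) = (x - 4)^4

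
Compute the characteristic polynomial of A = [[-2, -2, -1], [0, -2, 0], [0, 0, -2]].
xI - A = [[x + 2, 2, 1], [0, x + 2, 0], [0, 0, x + 2]].

Expanding det(xI - A) along the first row:
det(xI - A) = + (x + 2)·det([[x + 2, 0], [0, x + 2]]) - (2)·det([[0, 0], [0, x + 2]]) + (1)·det([[0, x + 2], [0, 0]]).

Evaluating gives χ_A(x) = x^3 + 6x^2 + 12x + 8 = (x + 2)^3.

χ_A(x) = (x + 2)^3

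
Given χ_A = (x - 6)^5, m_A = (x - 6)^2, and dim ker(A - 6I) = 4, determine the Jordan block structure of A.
λ = 6: algebraic multiplicity 5 (exponent in χ_A), largest block size 2 (exponent in m_A), 4 blocks (geometric multiplicity). These force block sizes [2, 1, 1, 1].

Jordan blocks: (6, 2), (6, 1), (6, 1), (6, 1)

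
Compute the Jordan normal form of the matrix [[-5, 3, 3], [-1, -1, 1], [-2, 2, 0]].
The characteristic polynomial is det(xI - A) = (x + 2)^3, so the eigenvalues are -2 (algebraic multiplicity 3).

For λ = -2: rank(A + 2I) = 1, rank((A + 2I)^2) = 0. The eigenspace has dimension 3 - 1 = 2, so there are 2 Jordan blocks; the rank sequence gives block sizes [2, 1].

Assembling the blocks gives the Jordan form J above.

J = [[-2, 1, 0], [0, -2, 0], [0, 0, -2]]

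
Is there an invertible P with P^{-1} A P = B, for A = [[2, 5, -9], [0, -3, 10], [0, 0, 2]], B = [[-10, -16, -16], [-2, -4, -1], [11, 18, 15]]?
Two matrices over a field are similar if and only if they have the same invariant factors.

Both A and B have characteristic polynomial (x - 2)^2(x + 3) and minimal polynomial (x - 2)^2(x + 3). Computing further, both have invariant factors (x - 2)^2(x + 3). Hence A and B are similar.

Yes.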